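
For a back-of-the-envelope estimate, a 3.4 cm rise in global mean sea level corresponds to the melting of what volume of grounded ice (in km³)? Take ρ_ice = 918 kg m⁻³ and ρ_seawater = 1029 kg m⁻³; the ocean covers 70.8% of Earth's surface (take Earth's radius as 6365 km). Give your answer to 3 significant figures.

≈ 1.37×10^4 km³

Required water volume = Δh × A = 0.034 m × 3.60×10^14 m² = 1.226×10^13 m³ = 1.226×10^4 km³.
Ice volume = water volume × ρ_w/ρ_ice = 1.226×10^4 × 1029/918 = 1.37×10^4 km³.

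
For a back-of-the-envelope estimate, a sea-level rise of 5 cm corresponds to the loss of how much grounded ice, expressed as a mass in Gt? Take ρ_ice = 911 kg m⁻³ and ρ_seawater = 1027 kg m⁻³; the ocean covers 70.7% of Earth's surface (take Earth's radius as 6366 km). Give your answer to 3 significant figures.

Required water volume = Δh × A = 0.05 m × 3.60×10^14 m² = 1.800×10^13 m³.
ρ_w = 1027 kg m⁻³, so the mass of water = 1.800×10^13 m³ × 1027 kg m⁻³ = 1.849×10^16 kg = 1.85×10^4 Gt (and the same mass of ice, by conservation).

≈ 1.85×10^4 Gt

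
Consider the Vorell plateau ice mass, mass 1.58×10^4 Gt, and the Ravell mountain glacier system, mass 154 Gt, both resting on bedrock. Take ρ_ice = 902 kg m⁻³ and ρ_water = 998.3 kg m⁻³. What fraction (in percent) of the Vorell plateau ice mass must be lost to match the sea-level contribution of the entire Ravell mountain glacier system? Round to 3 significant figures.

Equal sea-level rise means equal mass of meltwater, i.e. equal mass of ice lost.
Ice mass of Ravell: 1.540×10^14 kg; ice mass of Vorell: 1.580×10^16 kg.
Fraction required = 1.540×10^14 / 1.580×10^16 = 9.75×10^-3 → 0.975 %.

≈ 0.975 %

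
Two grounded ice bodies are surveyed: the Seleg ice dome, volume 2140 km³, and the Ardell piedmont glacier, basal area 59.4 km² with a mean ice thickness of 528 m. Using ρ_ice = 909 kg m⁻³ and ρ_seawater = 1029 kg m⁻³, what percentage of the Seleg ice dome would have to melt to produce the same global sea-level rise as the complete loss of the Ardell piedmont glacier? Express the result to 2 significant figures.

≈ 1.5 %

Equal sea-level rise means equal mass of meltwater, i.e. equal mass of ice lost.
Ice mass of Ardell: 2.851×10^13 kg; ice mass of Seleg: 1.945×10^15 kg.
Fraction required = 2.851×10^13 / 1.945×10^15 = 0.0147 → 1.5 %.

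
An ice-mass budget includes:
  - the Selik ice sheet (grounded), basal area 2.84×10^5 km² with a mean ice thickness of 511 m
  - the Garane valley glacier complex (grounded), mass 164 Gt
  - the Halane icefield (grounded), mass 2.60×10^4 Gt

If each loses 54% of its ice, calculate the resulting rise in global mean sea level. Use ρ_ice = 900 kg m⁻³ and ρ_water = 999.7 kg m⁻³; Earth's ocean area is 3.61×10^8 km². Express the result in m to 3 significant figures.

Selik: ice volume = 2.84×10^5 km² × 511 m = 1.451×10^5 km³; 0.54 × 1.451×10^5 × (900/999.7) = 7.055×10^4 km³ of water.
Garane: 0.54 × 164 Gt = 8.856×10^13 kg; dividing by ρ_w = 999.7 kg m⁻³ gives 8.859×10^10 m³ of water.
Halane: 0.54 × 2.60×10^4 Gt = 1.404×10^16 kg; dividing by ρ_w = 999.7 kg m⁻³ gives 1.404×10^13 m³ of water.
Total added water ≈ 8.468×10^13 m³ over 3.61×10^14 m² → Δh = 0.235 m.

≈ 0.235 m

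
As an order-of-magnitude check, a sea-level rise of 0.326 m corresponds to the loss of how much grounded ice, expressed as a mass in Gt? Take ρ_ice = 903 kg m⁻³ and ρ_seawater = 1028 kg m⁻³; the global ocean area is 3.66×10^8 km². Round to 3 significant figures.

Required water volume = Δh × A = 0.326 m × 3.66×10^14 m² = 1.193×10^14 m³.
ρ_w = 1028 kg m⁻³, so the mass of water = 1.193×10^14 m³ × 1028 kg m⁻³ = 1.227×10^17 kg = 1.23×10^5 Gt (and the same mass of ice, by conservation).

≈ 1.23×10^5 Gt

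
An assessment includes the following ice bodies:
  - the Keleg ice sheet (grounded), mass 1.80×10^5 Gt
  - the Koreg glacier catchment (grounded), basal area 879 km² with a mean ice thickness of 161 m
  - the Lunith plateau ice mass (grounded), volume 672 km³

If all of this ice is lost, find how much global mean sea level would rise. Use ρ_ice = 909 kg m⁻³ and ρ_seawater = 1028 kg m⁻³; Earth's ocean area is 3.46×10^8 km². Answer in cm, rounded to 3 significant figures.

Keleg: 1.80×10^5 Gt = 1.800×10^17 kg; dividing by ρ_w = 1028 kg m⁻³ gives 1.751×10^14 m³ of water.
Koreg: ice volume = 879 km² × 161 m = 141.5 km³; 141.5 × (909/1028) = 125.1 km³ of water.
Lunith: 672 km³ × (909/1028) = 594.2 km³ of water.
Total added water ≈ 1.758×10^14 m³ over 3.46×10^14 m² → Δh = 0.508 m = 50.8 cm.

≈ 50.8 cm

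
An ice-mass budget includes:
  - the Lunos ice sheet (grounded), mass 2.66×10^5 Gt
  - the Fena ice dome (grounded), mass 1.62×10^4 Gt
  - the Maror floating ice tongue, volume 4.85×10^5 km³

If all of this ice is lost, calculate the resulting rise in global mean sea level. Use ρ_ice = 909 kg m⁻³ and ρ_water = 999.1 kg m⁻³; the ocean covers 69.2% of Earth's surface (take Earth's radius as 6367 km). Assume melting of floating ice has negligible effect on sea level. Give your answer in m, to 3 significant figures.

Lunos: 2.66×10^5 Gt = 2.660×10^17 kg; dividing by ρ_w = 999.1 kg m⁻³ gives 2.662×10^14 m³ of water.
Fena: 1.62×10^4 Gt = 1.620×10^16 kg; dividing by ρ_w = 999.1 kg m⁻³ gives 1.621×10^13 m³ of water.
The Maror floating ice tongue is floating and already displaces its own weight of water, so its melt adds essentially nothing to sea level.
Total added water ≈ 2.825×10^14 m³ over 3.53×10^14 m² → Δh = 0.801 m.

≈ 0.801 m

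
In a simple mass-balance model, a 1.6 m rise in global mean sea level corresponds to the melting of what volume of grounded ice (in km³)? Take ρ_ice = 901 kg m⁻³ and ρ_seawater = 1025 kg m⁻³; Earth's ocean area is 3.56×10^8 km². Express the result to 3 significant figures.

Required water volume = Δh × A = 1.6 m × 3.56×10^14 m² = 5.696×10^14 m³ = 5.696×10^5 km³.
Ice volume = water volume × ρ_w/ρ_ice = 5.696×10^5 × 1025/901 = 6.48×10^5 km³.

≈ 6.48×10^5 km³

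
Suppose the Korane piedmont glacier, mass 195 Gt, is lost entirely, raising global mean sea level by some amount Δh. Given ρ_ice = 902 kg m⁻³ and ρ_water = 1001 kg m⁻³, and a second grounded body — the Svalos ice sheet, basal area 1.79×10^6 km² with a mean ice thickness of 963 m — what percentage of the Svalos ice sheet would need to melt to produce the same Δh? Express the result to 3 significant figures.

≈ 0.0125 %

Equal sea-level rise means equal mass of meltwater, i.e. equal mass of ice lost.
Ice mass of Korane: 1.950×10^14 kg; ice mass of Svalos: 1.555×10^18 kg.
Fraction required = 1.950×10^14 / 1.555×10^18 = 1.25×10^-4 → 0.0125 %.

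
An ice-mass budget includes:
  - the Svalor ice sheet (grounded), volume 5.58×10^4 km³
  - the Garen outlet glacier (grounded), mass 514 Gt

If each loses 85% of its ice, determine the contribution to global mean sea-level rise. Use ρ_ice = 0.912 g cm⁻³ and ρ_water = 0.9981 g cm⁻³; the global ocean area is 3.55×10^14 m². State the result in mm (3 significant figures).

≈ 123 mm

Svalor: 0.85 × 5.58×10^4 km³ × (912/998.1) = 4.334×10^4 km³ of water.
Garen: 0.85 × 514 Gt = 4.369×10^14 kg; dividing by ρ_w = 0.9981 g cm⁻³ = 998.1 kg m⁻³ gives 4.377×10^11 m³ of water.
Total added water ≈ 4.378×10^13 m³ over 3.55×10^14 m² → Δh = 0.123 m = 123 mm.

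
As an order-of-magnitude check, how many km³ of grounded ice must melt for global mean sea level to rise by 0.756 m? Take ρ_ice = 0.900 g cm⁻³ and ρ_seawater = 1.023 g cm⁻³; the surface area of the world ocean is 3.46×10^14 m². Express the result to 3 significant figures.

≈ 2.97×10^5 km³

Required water volume = Δh × A = 0.756 m × 3.46×10^14 m² = 2.616×10^14 m³ = 2.616×10^5 km³.
Ice volume = water volume × ρ_w/ρ_ice = 2.616×10^5 × 1023/900 = 2.97×10^5 km³.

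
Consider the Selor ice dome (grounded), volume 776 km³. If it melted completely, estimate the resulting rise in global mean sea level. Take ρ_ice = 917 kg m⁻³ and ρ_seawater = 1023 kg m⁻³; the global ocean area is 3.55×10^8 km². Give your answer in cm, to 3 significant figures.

Selor: 776 km³ × (917/1023) = 695.6 km³ of water.
Spread over 3.55×10^14 m² of ocean, Δh = 6.956×10^11 / 3.55×10^14 = 1.96×10^-3 m = 0.196 cm.

≈ 0.196 cm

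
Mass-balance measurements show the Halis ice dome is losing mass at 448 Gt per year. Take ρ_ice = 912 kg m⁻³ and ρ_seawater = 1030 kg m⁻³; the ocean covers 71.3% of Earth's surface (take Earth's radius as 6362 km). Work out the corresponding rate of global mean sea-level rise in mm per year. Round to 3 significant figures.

ρ_w = 1030 kg m⁻³. Annual water volume added = 448 Gt / ρ_w = 4.480×10^14 kg / 1030 kg m⁻³ = 4.350×10^11 m³.
Δh per year = 4.350×10^11 / 3.63×10^14 = 1.20×10^-3 m = 1.20 mm.

≈ 1.20 mm/yr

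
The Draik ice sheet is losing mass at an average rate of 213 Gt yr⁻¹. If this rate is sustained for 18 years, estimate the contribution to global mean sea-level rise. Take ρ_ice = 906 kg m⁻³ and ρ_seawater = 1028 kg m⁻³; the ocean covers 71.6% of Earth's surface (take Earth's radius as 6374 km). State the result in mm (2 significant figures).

≈ 10 mm

Total mass lost = 213 Gt/yr × 18 yr = 3834 Gt = 3.834×10^15 kg.
ρ_w = 1028 kg m⁻³, so water volume = 3.834×10^15 / 1028 = 3.730×10^12 m³.
Δh = 3.730×10^12 / 3.66×10^14 = 0.0102 m = 10 mm.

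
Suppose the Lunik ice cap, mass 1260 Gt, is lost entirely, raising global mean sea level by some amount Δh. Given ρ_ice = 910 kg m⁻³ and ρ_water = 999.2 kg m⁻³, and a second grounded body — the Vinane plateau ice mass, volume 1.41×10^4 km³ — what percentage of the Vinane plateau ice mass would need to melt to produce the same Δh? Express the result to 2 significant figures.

≈ 9.8 %

Equal sea-level rise means equal mass of meltwater, i.e. equal mass of ice lost.
Ice mass of Lunik: 1.260×10^15 kg; ice mass of Vinane: 1.283×10^16 kg.
Fraction required = 1.260×10^15 / 1.283×10^16 = 0.0982 → 9.8 %.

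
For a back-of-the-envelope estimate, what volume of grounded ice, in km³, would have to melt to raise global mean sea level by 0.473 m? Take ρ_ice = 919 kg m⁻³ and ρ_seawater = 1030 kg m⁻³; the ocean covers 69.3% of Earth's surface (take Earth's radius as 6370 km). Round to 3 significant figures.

≈ 1.87×10^5 km³

Required water volume = Δh × A = 0.473 m × 3.53×10^14 m² = 1.671×10^14 m³ = 1.671×10^5 km³.
Ice volume = water volume × ρ_w/ρ_ice = 1.671×10^5 × 1030/919 = 1.87×10^5 km³.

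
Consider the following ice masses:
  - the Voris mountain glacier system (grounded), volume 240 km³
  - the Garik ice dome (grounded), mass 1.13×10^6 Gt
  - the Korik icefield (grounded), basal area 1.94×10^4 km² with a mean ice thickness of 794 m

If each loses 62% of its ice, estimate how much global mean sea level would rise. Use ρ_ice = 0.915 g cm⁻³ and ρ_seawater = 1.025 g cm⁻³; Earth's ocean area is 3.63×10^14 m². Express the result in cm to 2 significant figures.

≈ 190 cm

Voris: 0.62 × 240 km³ × (915/1025) = 132.8 km³ of water.
Garik: 0.62 × 1.13×10^6 Gt = 7.006×10^17 kg; dividing by ρ_w = 1.025 g cm⁻³ = 1025 kg m⁻³ gives 6.835×10^14 m³ of water.
Korik: ice volume = 1.94×10^4 km² × 794 m = 1.540×10^4 km³; 0.62 × 1.540×10^4 × (915/1025) = 8525 km³ of water.
Total added water ≈ 6.922×10^14 m³ over 3.63×10^14 m² → Δh = 1.91 m = 190 cm.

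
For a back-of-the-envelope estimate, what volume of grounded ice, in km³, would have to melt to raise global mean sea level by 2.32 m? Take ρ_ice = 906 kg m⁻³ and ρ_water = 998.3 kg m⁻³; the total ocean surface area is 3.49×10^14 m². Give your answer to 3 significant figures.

≈ 8.92×10^5 km³

Required water volume = Δh × A = 2.32 m × 3.49×10^14 m² = 8.097×10^14 m³ = 8.097×10^5 km³.
Ice volume = water volume × ρ_w/ρ_ice = 8.097×10^5 × 998.3/906 = 8.92×10^5 km³.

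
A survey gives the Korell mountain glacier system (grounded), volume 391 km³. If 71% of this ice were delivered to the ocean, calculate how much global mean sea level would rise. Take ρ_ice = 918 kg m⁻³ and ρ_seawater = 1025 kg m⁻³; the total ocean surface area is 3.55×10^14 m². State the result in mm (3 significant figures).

≈ 0.700 mm

Korell: 0.71 × 391 km³ × (918/1025) = 248.6 km³ of water.
Spread over 3.55×10^14 m² of ocean, Δh = 2.486×10^11 / 3.55×10^14 = 7.00×10^-4 m = 0.700 mm.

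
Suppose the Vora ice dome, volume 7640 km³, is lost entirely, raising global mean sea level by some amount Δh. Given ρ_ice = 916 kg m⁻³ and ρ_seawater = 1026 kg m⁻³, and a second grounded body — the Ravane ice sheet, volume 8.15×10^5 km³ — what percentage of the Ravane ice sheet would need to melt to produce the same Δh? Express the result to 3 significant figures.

Equal sea-level rise means equal mass of meltwater, i.e. equal mass of ice lost.
Ice mass of Vora: 6.998×10^15 kg; ice mass of Ravane: 7.465×10^17 kg.
Fraction required = 6.998×10^15 / 7.465×10^17 = 9.37×10^-3 → 0.937 %.

≈ 0.937 %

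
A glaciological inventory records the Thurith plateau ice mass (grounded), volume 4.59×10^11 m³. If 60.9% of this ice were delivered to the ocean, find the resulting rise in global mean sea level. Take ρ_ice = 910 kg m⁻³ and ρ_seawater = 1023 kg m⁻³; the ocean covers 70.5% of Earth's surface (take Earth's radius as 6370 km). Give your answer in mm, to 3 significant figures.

Thurith: 0.609 × 4.59×10^11 m³ × (910/1023) = 2.487×10^11 m³ of water.
Spread over 3.59×10^14 m² of ocean, Δh = 2.487×10^11 / 3.59×10^14 = 6.92×10^-4 m = 0.692 mm.

≈ 0.692 mm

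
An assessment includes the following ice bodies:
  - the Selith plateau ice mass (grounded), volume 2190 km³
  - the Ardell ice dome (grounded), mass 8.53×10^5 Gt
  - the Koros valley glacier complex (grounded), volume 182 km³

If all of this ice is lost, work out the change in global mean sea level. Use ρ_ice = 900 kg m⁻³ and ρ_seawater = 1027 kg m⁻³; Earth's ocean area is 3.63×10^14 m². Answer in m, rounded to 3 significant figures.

≈ 2.29 m

Selith: 2190 km³ × (900/1027) = 1919 km³ of water.
Ardell: 8.53×10^5 Gt = 8.530×10^17 kg; dividing by ρ_w = 1027 kg m⁻³ gives 8.306×10^14 m³ of water.
Koros: 182 km³ × (900/1027) = 159.5 km³ of water.
Total added water ≈ 8.327×10^14 m³ over 3.63×10^14 m² → Δh = 2.29 m.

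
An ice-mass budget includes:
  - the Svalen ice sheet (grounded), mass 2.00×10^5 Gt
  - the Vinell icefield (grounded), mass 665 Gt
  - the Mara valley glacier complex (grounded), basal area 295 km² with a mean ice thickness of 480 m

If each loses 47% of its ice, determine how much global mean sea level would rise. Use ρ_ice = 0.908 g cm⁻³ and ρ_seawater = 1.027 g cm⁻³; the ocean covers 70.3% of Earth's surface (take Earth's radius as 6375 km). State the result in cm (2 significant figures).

Svalen: 0.47 × 2.00×10^5 Gt = 9.400×10^16 kg; dividing by ρ_w = 1.027 g cm⁻³ = 1027 kg m⁻³ gives 9.153×10^13 m³ of water.
Vinell: 0.47 × 665 Gt = 3.125×10^14 kg; dividing by ρ_w = 1027 kg m⁻³ gives 3.043×10^11 m³ of water.
Mara: ice volume = 295 km² × 480 m = 141.6 km³; 0.47 × 141.6 × (908/1027) = 58.84 km³ of water.
Total added water ≈ 9.189×10^13 m³ over 3.59×10^14 m² → Δh = 0.256 m = 26 cm.

≈ 26 cm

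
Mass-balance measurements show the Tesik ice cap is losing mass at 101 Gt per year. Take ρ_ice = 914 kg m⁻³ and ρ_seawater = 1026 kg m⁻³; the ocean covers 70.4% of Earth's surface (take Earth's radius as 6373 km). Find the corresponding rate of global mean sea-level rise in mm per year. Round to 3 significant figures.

≈ 0.274 mm/yr

ρ_w = 1026 kg m⁻³. Annual water volume added = 101 Gt / ρ_w = 1.010×10^14 kg / 1026 kg m⁻³ = 9.844×10^10 m³.
Δh per year = 9.844×10^10 / 3.59×10^14 = 2.74×10^-4 m = 0.274 mm.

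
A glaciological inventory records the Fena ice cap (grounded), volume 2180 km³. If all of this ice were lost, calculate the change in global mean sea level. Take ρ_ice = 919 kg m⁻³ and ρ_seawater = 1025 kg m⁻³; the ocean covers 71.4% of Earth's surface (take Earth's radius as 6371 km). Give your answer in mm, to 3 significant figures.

≈ 5.37 mm

Fena: 2180 km³ × (919/1025) = 1955 km³ of water.
Spread over 3.64×10^14 m² of ocean, Δh = 1.955×10^12 / 3.64×10^14 = 5.37×10^-3 m = 5.37 mm.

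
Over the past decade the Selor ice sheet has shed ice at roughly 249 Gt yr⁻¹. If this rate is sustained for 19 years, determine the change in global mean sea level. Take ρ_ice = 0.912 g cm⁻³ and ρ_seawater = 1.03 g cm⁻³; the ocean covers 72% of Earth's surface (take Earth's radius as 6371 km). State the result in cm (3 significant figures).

Total mass lost = 249 Gt/yr × 19 yr = 4731 Gt = 4.731×10^15 kg.
ρ_w = 1.03 g cm⁻³ = 1030 kg m⁻³, so water volume = 4.731×10^15 / 1030 = 4.593×10^12 m³.
Δh = 4.593×10^12 / 3.67×10^14 = 0.0125 m = 1.25 cm.

≈ 1.25 cm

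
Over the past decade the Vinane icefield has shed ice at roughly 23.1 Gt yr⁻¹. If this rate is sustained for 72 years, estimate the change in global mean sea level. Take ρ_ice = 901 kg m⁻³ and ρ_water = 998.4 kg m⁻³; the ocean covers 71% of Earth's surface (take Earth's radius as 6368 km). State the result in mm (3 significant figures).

≈ 4.60 mm

Total mass lost = 23.1 Gt/yr × 72 yr = 1663 Gt = 1.663×10^15 kg.
ρ_w = 998.4 kg m⁻³, so water volume = 1.663×10^15 / 998.4 = 1.666×10^12 m³.
Δh = 1.666×10^12 / 3.62×10^14 = 4.60×10^-3 m = 4.60 mm.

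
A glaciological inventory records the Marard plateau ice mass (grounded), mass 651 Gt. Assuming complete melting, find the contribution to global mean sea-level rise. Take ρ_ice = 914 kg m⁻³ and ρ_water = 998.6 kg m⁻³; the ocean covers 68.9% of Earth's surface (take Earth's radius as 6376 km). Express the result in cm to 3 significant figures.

Marard: 651 Gt = 6.510×10^14 kg; dividing by ρ_w = 998.6 kg m⁻³ gives 6.519×10^11 m³ of water.
Spread over 3.52×10^14 m² of ocean, Δh = 6.519×10^11 / 3.52×10^14 = 1.85×10^-3 m = 0.185 cm.

≈ 0.185 cm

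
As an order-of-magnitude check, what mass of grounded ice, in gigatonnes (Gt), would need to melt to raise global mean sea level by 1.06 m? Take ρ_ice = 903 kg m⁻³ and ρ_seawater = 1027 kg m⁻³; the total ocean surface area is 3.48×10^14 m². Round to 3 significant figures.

Required water volume = Δh × A = 1.06 m × 3.48×10^14 m² = 3.689×10^14 m³.
ρ_w = 1027 kg m⁻³, so the mass of water = 3.689×10^14 m³ × 1027 kg m⁻³ = 3.788×10^17 kg = 3.79×10^5 Gt (and the same mass of ice, by conservation).

≈ 3.79×10^5 Gt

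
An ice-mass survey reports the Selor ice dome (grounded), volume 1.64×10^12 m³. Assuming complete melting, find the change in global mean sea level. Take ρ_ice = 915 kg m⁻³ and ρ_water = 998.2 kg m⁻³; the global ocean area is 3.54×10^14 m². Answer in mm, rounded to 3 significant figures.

Selor: 1.64×10^12 m³ × (915/998.2) = 1.503×10^12 m³ of water.
Spread over 3.54×10^14 m² of ocean, Δh = 1.503×10^12 / 3.54×10^14 = 4.25×10^-3 m = 4.25 mm.

≈ 4.25 mm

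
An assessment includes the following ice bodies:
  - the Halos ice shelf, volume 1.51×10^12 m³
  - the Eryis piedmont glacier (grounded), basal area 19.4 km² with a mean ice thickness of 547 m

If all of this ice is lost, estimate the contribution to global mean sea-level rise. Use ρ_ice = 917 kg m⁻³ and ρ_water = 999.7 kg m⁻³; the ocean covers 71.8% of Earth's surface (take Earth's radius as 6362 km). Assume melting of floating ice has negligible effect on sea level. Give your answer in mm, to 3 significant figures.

≈ 0.0267 mm

The Halos ice shelf is floating and already displaces its own weight of water, so its melt adds essentially nothing to sea level.
Eryis: ice volume = 19.4 km² × 547 m = 10.61 km³; 10.61 × (917/999.7) = 9.734 km³ of water.
Total added water ≈ 9.734×10^9 m³ over 3.65×10^14 m² → Δh = 2.67×10^-5 m = 0.0267 mm.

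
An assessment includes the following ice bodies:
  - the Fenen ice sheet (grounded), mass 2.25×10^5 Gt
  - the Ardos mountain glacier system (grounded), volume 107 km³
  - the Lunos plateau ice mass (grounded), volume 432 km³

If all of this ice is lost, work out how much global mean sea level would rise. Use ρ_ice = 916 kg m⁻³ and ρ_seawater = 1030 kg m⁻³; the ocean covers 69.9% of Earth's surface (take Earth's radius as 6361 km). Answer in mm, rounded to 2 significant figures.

Fenen: 2.25×10^5 Gt = 2.250×10^17 kg; dividing by ρ_w = 1030 kg m⁻³ gives 2.184×10^14 m³ of water.
Ardos: 107 km³ × (916/1030) = 95.16 km³ of water.
Lunos: 432 km³ × (916/1030) = 384.2 km³ of water.
Total added water ≈ 2.189×10^14 m³ over 3.55×10^14 m² → Δh = 0.616 m = 620 mm.

≈ 620 mm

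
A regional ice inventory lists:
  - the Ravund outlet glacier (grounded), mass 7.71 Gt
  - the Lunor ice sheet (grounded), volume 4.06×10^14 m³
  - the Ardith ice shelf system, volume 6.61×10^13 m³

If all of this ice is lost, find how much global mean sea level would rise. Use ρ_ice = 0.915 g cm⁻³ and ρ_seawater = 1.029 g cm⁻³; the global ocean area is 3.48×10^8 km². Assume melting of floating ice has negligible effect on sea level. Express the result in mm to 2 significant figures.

Ravund: 7.71 Gt = 7.710×10^12 kg; dividing by ρ_w = 1.029 g cm⁻³ = 1029 kg m⁻³ gives 7.493×10^9 m³ of water.
Lunor: 4.06×10^14 m³ × (915/1029) = 3.610×10^14 m³ of water.
The Ardith ice shelf system is floating and already displaces its own weight of water, so its melt adds essentially nothing to sea level.
Total added water ≈ 3.610×10^14 m³ over 3.48×10^14 m² → Δh = 1.04 m = 1000 mm.

≈ 1000 mm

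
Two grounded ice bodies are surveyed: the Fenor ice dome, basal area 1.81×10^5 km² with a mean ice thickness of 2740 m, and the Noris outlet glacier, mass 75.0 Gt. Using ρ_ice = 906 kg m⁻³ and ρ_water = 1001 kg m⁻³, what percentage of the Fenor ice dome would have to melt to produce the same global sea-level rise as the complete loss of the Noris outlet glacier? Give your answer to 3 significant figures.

≈ 0.0167 %

Equal sea-level rise means equal mass of meltwater, i.e. equal mass of ice lost.
Ice mass of Noris: 7.500×10^13 kg; ice mass of Fenor: 4.493×10^17 kg.
Fraction required = 7.500×10^13 / 4.493×10^17 = 1.67×10^-4 → 0.0167 %.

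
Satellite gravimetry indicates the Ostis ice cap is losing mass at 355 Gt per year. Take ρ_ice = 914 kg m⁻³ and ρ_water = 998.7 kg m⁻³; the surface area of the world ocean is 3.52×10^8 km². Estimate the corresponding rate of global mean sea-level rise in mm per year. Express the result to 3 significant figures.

≈ 1.01 mm/yr

ρ_w = 998.7 kg m⁻³. Annual water volume added = 355 Gt / ρ_w = 3.550×10^14 kg / 998.7 kg m⁻³ = 3.555×10^11 m³.
Δh per year = 3.555×10^11 / 3.52×10^14 = 1.01×10^-3 m = 1.01 mm.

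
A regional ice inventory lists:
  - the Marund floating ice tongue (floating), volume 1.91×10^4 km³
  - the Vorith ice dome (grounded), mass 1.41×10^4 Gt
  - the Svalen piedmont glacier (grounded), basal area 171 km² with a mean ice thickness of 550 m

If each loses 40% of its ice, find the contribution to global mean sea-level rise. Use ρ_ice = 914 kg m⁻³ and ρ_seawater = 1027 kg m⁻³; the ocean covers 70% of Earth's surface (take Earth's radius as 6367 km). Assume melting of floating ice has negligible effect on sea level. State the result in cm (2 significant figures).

≈ 1.5 cm

The Marund floating ice tongue is floating and already displaces its own weight of water, so its melt adds essentially nothing to sea level.
Vorith: 0.4 × 1.41×10^4 Gt = 5.640×10^15 kg; dividing by ρ_w = 1027 kg m⁻³ gives 5.492×10^12 m³ of water.
Svalen: ice volume = 171 km² × 550 m = 94.05 km³; 0.4 × 94.05 × (914/1027) = 33.48 km³ of water.
Total added water ≈ 5.525×10^12 m³ over 3.57×10^14 m² → Δh = 0.0155 m = 1.5 cm.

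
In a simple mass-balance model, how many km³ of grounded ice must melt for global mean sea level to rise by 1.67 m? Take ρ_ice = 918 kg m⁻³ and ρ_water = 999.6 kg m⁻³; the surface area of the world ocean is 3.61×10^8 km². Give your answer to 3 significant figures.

≈ 6.56×10^5 km³

Required water volume = Δh × A = 1.67 m × 3.61×10^14 m² = 6.029×10^14 m³ = 6.029×10^5 km³.
Ice volume = water volume × ρ_w/ρ_ice = 6.029×10^5 × 999.6/918 = 6.56×10^5 km³.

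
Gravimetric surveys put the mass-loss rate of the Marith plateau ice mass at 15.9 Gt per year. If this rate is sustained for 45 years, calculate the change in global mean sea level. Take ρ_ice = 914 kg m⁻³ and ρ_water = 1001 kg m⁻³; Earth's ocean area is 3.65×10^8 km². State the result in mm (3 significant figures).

Total mass lost = 15.9 Gt/yr × 45 yr = 715.5 Gt = 7.155×10^14 kg.
ρ_w = 1001 kg m⁻³, so water volume = 7.155×10^14 / 1001 = 7.148×10^11 m³.
Δh = 7.148×10^11 / 3.65×10^14 = 1.96×10^-3 m = 1.96 mm.

≈ 1.96 mm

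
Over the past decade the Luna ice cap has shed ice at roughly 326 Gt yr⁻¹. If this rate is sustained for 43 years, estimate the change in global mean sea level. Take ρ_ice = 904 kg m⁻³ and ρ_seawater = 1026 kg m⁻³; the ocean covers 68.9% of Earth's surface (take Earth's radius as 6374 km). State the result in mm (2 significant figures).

≈ 39 mm

Total mass lost = 326 Gt/yr × 43 yr = 1.402×10^4 Gt = 1.402×10^16 kg.
ρ_w = 1026 kg m⁻³, so water volume = 1.402×10^16 / 1026 = 1.366×10^13 m³.
Δh = 1.366×10^13 / 3.52×10^14 = 0.0388 m = 39 mm.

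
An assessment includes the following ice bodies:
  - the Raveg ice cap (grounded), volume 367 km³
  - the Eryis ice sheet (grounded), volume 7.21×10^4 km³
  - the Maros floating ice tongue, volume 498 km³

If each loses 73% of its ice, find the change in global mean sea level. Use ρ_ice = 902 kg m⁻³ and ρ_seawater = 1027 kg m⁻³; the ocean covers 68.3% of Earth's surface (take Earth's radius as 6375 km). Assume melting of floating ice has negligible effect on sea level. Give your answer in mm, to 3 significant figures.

≈ 133 mm

Raveg: 0.73 × 367 km³ × (902/1027) = 235.3 km³ of water.
Eryis: 0.73 × 7.21×10^4 km³ × (902/1027) = 4.623×10^4 km³ of water.
The Maros floating ice tongue is floating and already displaces its own weight of water, so its melt adds essentially nothing to sea level.
Total added water ≈ 4.646×10^13 m³ over 3.49×10^14 m² → Δh = 0.133 m = 133 mm.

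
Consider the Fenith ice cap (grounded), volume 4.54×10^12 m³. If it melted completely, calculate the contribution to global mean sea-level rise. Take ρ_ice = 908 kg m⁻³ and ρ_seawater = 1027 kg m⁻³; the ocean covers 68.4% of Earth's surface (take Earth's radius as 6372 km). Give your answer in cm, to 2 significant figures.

≈ 1.2 cm

Fenith: 4.54×10^12 m³ × (908/1027) = 4.014×10^12 m³ of water.
Spread over 3.49×10^14 m² of ocean, Δh = 4.014×10^12 / 3.49×10^14 = 0.0115 m = 1.2 cm.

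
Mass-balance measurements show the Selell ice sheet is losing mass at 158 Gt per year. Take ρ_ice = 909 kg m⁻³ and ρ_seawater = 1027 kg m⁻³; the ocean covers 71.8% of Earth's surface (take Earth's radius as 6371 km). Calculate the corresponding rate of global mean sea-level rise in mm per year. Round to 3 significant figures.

ρ_w = 1027 kg m⁻³. Annual water volume added = 158 Gt / ρ_w = 1.580×10^14 kg / 1027 kg m⁻³ = 1.538×10^11 m³.
Δh per year = 1.538×10^11 / 3.66×10^14 = 4.20×10^-4 m = 0.420 mm.

≈ 0.420 mm/yr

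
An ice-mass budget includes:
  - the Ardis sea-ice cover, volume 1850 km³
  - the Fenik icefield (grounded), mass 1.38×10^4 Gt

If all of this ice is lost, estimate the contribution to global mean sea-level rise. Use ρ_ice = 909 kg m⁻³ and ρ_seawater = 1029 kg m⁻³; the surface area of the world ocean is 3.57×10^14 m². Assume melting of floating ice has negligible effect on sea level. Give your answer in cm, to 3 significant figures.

≈ 3.76 cm

The Ardis sea-ice cover is floating and already displaces its own weight of water, so its melt adds essentially nothing to sea level.
Fenik: 1.38×10^4 Gt = 1.380×10^16 kg; dividing by ρ_w = 1029 kg m⁻³ gives 1.341×10^13 m³ of water.
Total added water ≈ 1.341×10^13 m³ over 3.57×10^14 m² → Δh = 0.0376 m = 3.76 cm.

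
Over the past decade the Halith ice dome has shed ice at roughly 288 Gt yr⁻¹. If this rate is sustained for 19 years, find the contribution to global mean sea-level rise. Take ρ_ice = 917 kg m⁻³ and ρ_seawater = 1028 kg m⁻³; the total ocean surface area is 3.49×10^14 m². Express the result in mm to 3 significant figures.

≈ 15.3 mm

Total mass lost = 288 Gt/yr × 19 yr = 5472 Gt = 5.472×10^15 kg.
ρ_w = 1028 kg m⁻³, so water volume = 5.472×10^15 / 1028 = 5.323×10^12 m³.
Δh = 5.323×10^12 / 3.49×10^14 = 0.0153 m = 15.3 mm.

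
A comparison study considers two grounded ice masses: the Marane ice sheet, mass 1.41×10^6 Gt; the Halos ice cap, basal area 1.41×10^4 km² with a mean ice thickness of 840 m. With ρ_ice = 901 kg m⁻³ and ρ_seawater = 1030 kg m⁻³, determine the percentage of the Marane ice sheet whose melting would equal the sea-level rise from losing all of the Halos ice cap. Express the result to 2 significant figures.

Equal sea-level rise means equal mass of meltwater, i.e. equal mass of ice lost.
Ice mass of Halos: 1.067×10^16 kg; ice mass of Marane: 1.410×10^18 kg.
Fraction required = 1.067×10^16 / 1.410×10^18 = 7.57×10^-3 → 0.76 %.

≈ 0.76 %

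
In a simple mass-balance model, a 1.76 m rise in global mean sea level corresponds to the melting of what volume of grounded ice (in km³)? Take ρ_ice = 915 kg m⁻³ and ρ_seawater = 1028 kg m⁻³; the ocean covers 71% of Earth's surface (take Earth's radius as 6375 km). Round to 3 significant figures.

Required water volume = Δh × A = 1.76 m × 3.63×10^14 m² = 6.382×10^14 m³ = 6.382×10^5 km³.
Ice volume = water volume × ρ_w/ρ_ice = 6.382×10^5 × 1028/915 = 7.17×10^5 km³.

≈ 7.17×10^5 km³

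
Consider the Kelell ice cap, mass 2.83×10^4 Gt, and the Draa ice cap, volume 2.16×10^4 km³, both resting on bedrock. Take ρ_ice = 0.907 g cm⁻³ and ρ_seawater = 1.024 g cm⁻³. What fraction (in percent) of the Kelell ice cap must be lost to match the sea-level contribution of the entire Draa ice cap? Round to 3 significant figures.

≈ 69.2 %

Equal sea-level rise means equal mass of meltwater, i.e. equal mass of ice lost.
Ice mass of Draa: 1.959×10^16 kg; ice mass of Kelell: 2.830×10^16 kg.
Fraction required = 1.959×10^16 / 2.830×10^16 = 0.692 → 69.2 %.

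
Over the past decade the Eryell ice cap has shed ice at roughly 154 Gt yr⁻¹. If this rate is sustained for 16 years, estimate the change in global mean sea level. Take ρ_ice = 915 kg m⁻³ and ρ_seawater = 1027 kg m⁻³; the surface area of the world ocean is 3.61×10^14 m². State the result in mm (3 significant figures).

≈ 6.65 mm

Total mass lost = 154 Gt/yr × 16 yr = 2464 Gt = 2.464×10^15 kg.
ρ_w = 1027 kg m⁻³, so water volume = 2.464×10^15 / 1027 = 2.399×10^12 m³.
Δh = 2.399×10^12 / 3.61×10^14 = 6.65×10^-3 m = 6.65 mm.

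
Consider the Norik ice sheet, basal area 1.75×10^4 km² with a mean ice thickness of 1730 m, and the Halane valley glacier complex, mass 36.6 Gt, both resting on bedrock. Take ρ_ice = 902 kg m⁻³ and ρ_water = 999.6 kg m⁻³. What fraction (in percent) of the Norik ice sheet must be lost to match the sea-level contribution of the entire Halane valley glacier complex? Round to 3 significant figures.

≈ 0.134 %

Equal sea-level rise means equal mass of meltwater, i.e. equal mass of ice lost.
Ice mass of Halane: 3.660×10^13 kg; ice mass of Norik: 2.731×10^16 kg.
Fraction required = 3.660×10^13 / 2.731×10^16 = 1.34×10^-3 → 0.134 %.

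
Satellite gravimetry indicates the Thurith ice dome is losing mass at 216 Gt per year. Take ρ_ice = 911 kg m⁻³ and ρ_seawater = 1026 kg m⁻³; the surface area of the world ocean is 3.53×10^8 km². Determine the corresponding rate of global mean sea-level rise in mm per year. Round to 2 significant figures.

ρ_w = 1026 kg m⁻³. Annual water volume added = 216 Gt / ρ_w = 2.160×10^14 kg / 1026 kg m⁻³ = 2.105×10^11 m³.
Δh per year = 2.105×10^11 / 3.53×10^14 = 5.96×10^-4 m = 0.60 mm.

≈ 0.60 mm/yr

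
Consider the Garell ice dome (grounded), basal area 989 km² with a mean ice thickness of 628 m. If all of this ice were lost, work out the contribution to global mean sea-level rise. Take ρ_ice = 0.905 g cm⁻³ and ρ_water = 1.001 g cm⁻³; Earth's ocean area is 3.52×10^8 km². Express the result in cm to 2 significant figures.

Garell: ice volume = 989 km² × 628 m = 621.1 km³; 621.1 × (905/1001) = 561.5 km³ of water.
Spread over 3.52×10^14 m² of ocean, Δh = 5.615×10^11 / 3.52×10^14 = 1.60×10^-3 m = 0.16 cm.

≈ 0.16 cm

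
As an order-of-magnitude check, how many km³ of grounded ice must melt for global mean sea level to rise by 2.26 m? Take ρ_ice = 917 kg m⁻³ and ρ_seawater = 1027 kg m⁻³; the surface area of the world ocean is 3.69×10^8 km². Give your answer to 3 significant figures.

≈ 9.34×10^5 km³

Required water volume = Δh × A = 2.26 m × 3.69×10^14 m² = 8.339×10^14 m³ = 8.339×10^5 km³.
Ice volume = water volume × ρ_w/ρ_ice = 8.339×10^5 × 1027/917 = 9.34×10^5 km³.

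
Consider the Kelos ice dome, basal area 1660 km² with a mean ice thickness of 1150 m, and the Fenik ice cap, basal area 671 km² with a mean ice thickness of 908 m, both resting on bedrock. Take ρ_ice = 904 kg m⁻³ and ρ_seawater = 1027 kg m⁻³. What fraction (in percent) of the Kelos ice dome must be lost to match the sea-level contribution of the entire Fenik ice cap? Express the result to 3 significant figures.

≈ 31.9 %

Equal sea-level rise means equal mass of meltwater, i.e. equal mass of ice lost.
Ice mass of Fenik: 5.508×10^14 kg; ice mass of Kelos: 1.726×10^15 kg.
Fraction required = 5.508×10^14 / 1.726×10^15 = 0.319 → 31.9 %.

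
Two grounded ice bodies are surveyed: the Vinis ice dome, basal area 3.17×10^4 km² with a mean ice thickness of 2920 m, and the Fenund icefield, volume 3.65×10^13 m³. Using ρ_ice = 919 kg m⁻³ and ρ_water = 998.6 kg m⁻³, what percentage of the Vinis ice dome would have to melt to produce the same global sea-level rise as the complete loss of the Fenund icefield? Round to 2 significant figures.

≈ 39 %

Equal sea-level rise means equal mass of meltwater, i.e. equal mass of ice lost.
Ice mass of Fenund: 3.354×10^16 kg; ice mass of Vinis: 8.507×10^16 kg.
Fraction required = 3.354×10^16 / 8.507×10^16 = 0.394 → 39 %.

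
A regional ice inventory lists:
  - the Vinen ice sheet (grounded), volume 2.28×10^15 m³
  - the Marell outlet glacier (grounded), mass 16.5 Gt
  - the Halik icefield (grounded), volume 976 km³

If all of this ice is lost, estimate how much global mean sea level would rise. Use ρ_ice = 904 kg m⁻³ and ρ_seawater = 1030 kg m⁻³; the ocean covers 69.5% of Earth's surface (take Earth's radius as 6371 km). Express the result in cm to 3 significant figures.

Vinen: 2.28×10^15 m³ × (904/1030) = 2.001×10^15 m³ of water.
Marell: 16.5 Gt = 1.650×10^13 kg; dividing by ρ_w = 1030 kg m⁻³ gives 1.602×10^10 m³ of water.
Halik: 976 km³ × (904/1030) = 856.6 km³ of water.
Total added water ≈ 2.002×10^15 m³ over 3.54×10^14 m² → Δh = 5.65 m = 565 cm.

≈ 565 cm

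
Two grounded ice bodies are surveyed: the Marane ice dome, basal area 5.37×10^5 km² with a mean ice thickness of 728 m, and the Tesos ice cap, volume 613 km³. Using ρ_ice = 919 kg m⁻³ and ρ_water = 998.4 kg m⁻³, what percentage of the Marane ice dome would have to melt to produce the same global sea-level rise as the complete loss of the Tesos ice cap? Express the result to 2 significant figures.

≈ 0.16 %

Equal sea-level rise means equal mass of meltwater, i.e. equal mass of ice lost.
Ice mass of Tesos: 5.633×10^14 kg; ice mass of Marane: 3.593×10^17 kg.
Fraction required = 5.633×10^14 / 3.593×10^17 = 1.57×10^-3 → 0.16 %.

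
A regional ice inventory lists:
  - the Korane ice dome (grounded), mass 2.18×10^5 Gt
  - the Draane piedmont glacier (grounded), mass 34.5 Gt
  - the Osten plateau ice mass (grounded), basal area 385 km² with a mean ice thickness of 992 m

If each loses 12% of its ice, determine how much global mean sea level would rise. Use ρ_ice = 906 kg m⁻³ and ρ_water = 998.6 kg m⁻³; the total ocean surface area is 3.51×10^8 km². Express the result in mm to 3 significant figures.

≈ 74.8 mm

Korane: 0.12 × 2.18×10^5 Gt = 2.616×10^16 kg; dividing by ρ_w = 998.6 kg m⁻³ gives 2.620×10^13 m³ of water.
Draane: 0.12 × 34.5 Gt = 4.140×10^12 kg; dividing by ρ_w = 998.6 kg m⁻³ gives 4.146×10^9 m³ of water.
Osten: ice volume = 385 km² × 992 m = 381.9 km³; 0.12 × 381.9 × (906/998.6) = 41.58 km³ of water.
Total added water ≈ 2.624×10^13 m³ over 3.51×10^14 m² → Δh = 0.0748 m = 74.8 mm.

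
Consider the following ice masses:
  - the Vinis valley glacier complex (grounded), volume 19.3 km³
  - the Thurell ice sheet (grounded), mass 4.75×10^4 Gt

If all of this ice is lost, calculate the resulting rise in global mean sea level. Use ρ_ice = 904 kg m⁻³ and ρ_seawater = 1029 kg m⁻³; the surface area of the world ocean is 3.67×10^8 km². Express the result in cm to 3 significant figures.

Vinis: 19.3 km³ × (904/1029) = 16.96 km³ of water.
Thurell: 4.75×10^4 Gt = 4.750×10^16 kg; dividing by ρ_w = 1029 kg m⁻³ gives 4.616×10^13 m³ of water.
Total added water ≈ 4.618×10^13 m³ over 3.67×10^14 m² → Δh = 0.126 m = 12.6 cm.

≈ 12.6 cm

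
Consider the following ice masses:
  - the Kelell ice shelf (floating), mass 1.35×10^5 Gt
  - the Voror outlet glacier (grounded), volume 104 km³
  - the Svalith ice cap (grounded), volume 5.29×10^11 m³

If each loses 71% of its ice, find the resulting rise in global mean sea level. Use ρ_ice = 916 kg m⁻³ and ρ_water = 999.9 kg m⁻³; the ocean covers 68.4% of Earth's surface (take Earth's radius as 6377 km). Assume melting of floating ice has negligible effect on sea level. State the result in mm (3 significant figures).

≈ 1.18 mm

The Kelell ice shelf is floating and already displaces its own weight of water, so its melt adds essentially nothing to sea level.
Voror: 0.71 × 104 km³ × (916/999.9) = 67.64 km³ of water.
Svalith: 0.71 × 5.29×10^11 m³ × (916/999.9) = 3.441×10^11 m³ of water.
Total added water ≈ 4.117×10^11 m³ over 3.50×10^14 m² → Δh = 1.18×10^-3 m = 1.18 mm.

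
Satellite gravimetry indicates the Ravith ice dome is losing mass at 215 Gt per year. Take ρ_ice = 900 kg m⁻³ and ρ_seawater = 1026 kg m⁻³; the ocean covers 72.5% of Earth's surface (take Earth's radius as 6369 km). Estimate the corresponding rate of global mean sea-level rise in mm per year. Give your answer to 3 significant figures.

≈ 0.567 mm/yr

ρ_w = 1026 kg m⁻³. Annual water volume added = 215 Gt / ρ_w = 2.150×10^14 kg / 1026 kg m⁻³ = 2.096×10^11 m³.
Δh per year = 2.096×10^11 / 3.70×10^14 = 5.67×10^-4 m = 0.567 mm.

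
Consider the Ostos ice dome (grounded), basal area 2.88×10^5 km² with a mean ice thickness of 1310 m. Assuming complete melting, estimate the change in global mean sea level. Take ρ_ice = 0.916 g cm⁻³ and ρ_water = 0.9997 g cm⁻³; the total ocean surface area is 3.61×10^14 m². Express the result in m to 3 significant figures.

≈ 0.958 m

Ostos: ice volume = 2.88×10^5 km² × 1310 m = 3.773×10^5 km³; 3.773×10^5 × (916/999.7) = 3.457×10^5 km³ of water.
Spread over 3.61×10^14 m² of ocean, Δh = 3.457×10^14 / 3.61×10^14 = 0.958 m.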